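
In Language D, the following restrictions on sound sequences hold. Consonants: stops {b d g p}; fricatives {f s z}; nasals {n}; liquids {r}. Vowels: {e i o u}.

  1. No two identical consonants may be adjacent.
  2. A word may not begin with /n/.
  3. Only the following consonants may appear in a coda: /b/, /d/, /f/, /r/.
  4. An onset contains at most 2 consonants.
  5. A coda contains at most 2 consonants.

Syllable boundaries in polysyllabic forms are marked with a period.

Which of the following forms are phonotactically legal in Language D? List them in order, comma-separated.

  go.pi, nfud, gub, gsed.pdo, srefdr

go.pi, gub, gsed.pdo

go.pi — σ1 onset /g/, coda /∅/ ok; σ2 onset /p/, coda /∅/ ok → phonotactically legal
nfud — violates constraint 2: word begins with /n/ → phonotactically illegal
gub — σ1 onset /g/, coda /b/ ok → phonotactically legal
gsed.pdo — σ1 onset /gs/ (2C), coda /d/ ok; σ2 onset /pd/ (2C), coda /∅/ ok → phonotactically legal
srefdr — violates constraint 5: syllable 1 coda /fdr/ has 3 consonants (> 2) → phonotactically illegal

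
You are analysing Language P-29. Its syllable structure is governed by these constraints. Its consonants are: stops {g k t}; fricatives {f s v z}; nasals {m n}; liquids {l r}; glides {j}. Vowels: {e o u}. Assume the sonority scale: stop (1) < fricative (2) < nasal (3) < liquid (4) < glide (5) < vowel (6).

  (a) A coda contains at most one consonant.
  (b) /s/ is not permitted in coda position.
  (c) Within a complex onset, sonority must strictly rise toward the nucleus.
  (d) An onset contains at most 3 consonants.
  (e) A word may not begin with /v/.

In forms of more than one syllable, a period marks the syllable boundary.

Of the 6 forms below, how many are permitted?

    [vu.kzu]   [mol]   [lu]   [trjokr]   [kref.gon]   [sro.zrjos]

3

[vu.kzu] — violates constraint (e): word begins with /v/ → not permitted
[mol] — σ1 onset /m/, coda /l/ ok → permitted
[lu] — σ1 onset /l/, coda /∅/ ok → permitted
[trjokr] — violates constraint (a): syllable 1 coda /kr/ has 2 consonants (> 1) → not permitted
[kref.gon] — σ1 onset /kr/ (1→4 rises), coda /f/ ok; σ2 onset /g/, coda /n/ ok → permitted
[sro.zrjos] — violates constraint (b): syllable 2 coda contains /s/ → not permitted
Permitted: [mol], [lu], [kref.gon] → 3.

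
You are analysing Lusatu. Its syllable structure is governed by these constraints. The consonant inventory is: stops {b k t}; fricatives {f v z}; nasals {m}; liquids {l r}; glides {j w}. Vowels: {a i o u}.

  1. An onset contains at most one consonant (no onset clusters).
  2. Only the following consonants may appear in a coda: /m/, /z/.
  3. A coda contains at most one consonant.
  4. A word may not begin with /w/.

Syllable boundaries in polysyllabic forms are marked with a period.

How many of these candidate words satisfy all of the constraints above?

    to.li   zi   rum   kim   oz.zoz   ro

to.li — σ1 onset /t/, coda /∅/ ok; σ2 onset /l/, coda /∅/ ok → well-formed
zi — σ1 onset /z/, coda /∅/ ok → well-formed
rum — σ1 onset /r/, coda /m/ ok → well-formed
kim — σ1 onset /k/, coda /m/ ok → well-formed
oz.zoz — σ1 onset /∅/, coda /z/ ok; σ2 onset /z/, coda /z/ ok → well-formed
ro — σ1 onset /r/, coda /∅/ ok → well-formed
Well-formed: to.li, zi, rum, kim, oz.zoz, ro → 6.

6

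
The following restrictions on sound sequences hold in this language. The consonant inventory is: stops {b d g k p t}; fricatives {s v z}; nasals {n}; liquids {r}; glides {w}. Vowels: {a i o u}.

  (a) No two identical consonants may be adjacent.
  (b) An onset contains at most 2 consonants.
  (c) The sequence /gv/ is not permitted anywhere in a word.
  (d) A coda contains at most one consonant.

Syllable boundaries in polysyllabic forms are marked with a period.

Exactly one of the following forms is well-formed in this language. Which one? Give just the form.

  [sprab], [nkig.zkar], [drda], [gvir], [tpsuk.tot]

[sprab] — violates constraint (b): syllable 1 onset /spr/ has 3 consonants (> 2) → ill-formed
[nkig.zkar] — σ1 onset /nk/ (2C), coda /g/ ok; σ2 onset /zk/ (2C), coda /r/ ok → well-formed
[drda] — violates constraint (b): syllable 1 onset /drd/ has 3 consonants (> 2) → ill-formed
[gvir] — violates constraint (c): contains banned sequence /gv/ → ill-formed
[tpsuk.tot] — violates constraint (b): syllable 1 onset /tps/ has 3 consonants (> 2) → ill-formed

[nkig.zkar]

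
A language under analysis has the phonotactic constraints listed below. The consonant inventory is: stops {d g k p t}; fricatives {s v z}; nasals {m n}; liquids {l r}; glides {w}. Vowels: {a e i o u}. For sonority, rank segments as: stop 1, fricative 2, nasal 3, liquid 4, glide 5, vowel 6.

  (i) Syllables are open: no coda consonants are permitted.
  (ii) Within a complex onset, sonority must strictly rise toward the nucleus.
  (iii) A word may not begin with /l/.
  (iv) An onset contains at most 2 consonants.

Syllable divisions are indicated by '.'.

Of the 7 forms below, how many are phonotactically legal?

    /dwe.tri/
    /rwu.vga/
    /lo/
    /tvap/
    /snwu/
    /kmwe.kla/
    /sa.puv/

/dwe.tri/ — σ1 onset /dw/ (1→5 rises), coda /∅/ ok; σ2 onset /tr/ (1→4 rises), coda /∅/ ok → phonotactically legal
/rwu.vga/ — violates constraint (ii): syllable 2 onset /vg/: /v/ (fricative, 2) → /g/ (stop, 1) does not rise → phonotactically illegal
/lo/ — violates constraint (iii): word begins with /l/ → phonotactically illegal
/tvap/ — violates constraint (i): syllable 1 coda /p/ has 1 consonant (> 0) → phonotactically illegal
/snwu/ — violates constraint (iv): syllable 1 onset /snw/ has 3 consonants (> 2) → phonotactically illegal
/kmwe.kla/ — violates constraint (iv): syllable 1 onset /kmw/ has 3 consonants (> 2) → phonotactically illegal
/sa.puv/ — violates constraint (i): syllable 2 coda /v/ has 1 consonant (> 0) → phonotactically illegal
Phonotactically legal: /dwe.tri/ → 1.

1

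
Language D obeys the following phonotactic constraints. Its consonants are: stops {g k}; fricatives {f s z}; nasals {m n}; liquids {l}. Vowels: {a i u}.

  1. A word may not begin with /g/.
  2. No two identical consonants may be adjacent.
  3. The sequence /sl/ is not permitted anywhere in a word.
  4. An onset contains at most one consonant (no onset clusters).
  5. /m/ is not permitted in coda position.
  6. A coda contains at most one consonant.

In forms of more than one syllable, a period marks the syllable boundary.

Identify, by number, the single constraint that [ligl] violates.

6

[ligl]: syllable 1 coda /gl/ has 2 consonants (> 1).
This is a violation of constraint 6: "A coda contains at most one consonant."
The remaining constraints (1, 2, 3, 4, 5) are satisfied.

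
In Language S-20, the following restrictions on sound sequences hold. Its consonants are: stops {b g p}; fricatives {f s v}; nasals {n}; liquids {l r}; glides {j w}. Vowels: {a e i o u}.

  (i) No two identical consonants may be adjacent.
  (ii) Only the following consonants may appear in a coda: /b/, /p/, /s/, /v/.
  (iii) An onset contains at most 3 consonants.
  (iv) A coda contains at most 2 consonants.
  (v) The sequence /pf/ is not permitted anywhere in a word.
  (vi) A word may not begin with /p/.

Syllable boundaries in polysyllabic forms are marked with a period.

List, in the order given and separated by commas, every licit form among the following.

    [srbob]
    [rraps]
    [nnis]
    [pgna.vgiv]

[srbob] — σ1 onset /srb/ (3C), coda /b/ ok → licit
[rraps] — violates constraint (i): adjacent identical consonants /rr/ → illicit
[nnis] — violates constraint (i): adjacent identical consonants /nn/ → illicit
[pgna.vgiv] — violates constraint (vi): word begins with /p/ → illicit

[srbob]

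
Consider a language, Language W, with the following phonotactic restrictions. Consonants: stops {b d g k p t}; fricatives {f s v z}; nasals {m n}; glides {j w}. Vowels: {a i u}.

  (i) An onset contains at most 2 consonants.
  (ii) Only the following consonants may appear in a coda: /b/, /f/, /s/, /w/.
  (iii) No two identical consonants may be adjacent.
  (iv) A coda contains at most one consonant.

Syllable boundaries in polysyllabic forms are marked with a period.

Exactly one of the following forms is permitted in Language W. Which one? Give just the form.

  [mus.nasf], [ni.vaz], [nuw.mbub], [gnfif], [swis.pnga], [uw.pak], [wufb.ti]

[mus.nasf] — violates constraint (iv): syllable 2 coda /sf/ has 2 consonants (> 1) → not permitted
[ni.vaz] — violates constraint (ii): syllable 2 coda contains /z/, which is not a licensed coda consonant → not permitted
[nuw.mbub] — σ1 onset /n/, coda /w/ ok; σ2 onset /mb/ (2C), coda /b/ ok → permitted
[gnfif] — violates constraint (i): syllable 1 onset /gnf/ has 3 consonants (> 2) → not permitted
[swis.pnga] — violates constraint (i): syllable 2 onset /png/ has 3 consonants (> 2) → not permitted
[uw.pak] — violates constraint (ii): syllable 2 coda contains /k/, which is not a licensed coda consonant → not permitted
[wufb.ti] — violates constraint (iv): syllable 1 coda /fb/ has 2 consonants (> 1) → not permitted

[nuw.mbub]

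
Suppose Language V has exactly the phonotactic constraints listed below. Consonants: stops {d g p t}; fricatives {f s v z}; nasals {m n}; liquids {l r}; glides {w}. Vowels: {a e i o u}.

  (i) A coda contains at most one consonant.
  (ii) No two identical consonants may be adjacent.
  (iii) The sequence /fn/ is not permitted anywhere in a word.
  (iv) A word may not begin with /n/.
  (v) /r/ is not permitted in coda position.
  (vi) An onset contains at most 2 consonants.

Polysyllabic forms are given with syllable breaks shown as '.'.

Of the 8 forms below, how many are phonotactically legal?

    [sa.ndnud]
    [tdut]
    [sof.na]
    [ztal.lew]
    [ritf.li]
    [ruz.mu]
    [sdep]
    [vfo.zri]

[sa.ndnud] — violates constraint (vi): syllable 2 onset /ndn/ has 3 consonants (> 2) → phonotactically illegal
[tdut] — σ1 onset /td/ (2C), coda /t/ ok → phonotactically legal
[sof.na] — violates constraint (iii): contains banned sequence /fn/ → phonotactically illegal
[ztal.lew] — violates constraint (ii): adjacent identical consonants /ll/ → phonotactically illegal
[ritf.li] — violates constraint (i): syllable 1 coda /tf/ has 2 consonants (> 1) → phonotactically illegal
[ruz.mu] — σ1 onset /r/, coda /z/ ok; σ2 onset /m/, coda /∅/ ok → phonotactically legal
[sdep] — σ1 onset /sd/ (2C), coda /p/ ok → phonotactically legal
[vfo.zri] — σ1 onset /vf/ (2C), coda /∅/ ok; σ2 onset /zr/ (2C), coda /∅/ ok → phonotactically legal
Phonotactically legal: [tdut], [ruz.mu], [sdep], [vfo.zri] → 4.

4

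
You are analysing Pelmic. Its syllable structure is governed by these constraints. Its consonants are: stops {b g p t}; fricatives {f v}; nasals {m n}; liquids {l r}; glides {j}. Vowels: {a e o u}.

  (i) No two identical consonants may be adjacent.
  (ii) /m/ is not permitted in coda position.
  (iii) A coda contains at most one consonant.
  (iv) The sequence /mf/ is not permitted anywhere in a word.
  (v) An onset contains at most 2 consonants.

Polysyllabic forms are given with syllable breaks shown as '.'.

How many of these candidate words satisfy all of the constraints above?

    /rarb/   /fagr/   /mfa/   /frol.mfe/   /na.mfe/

0

/rarb/ — violates constraint (iii): syllable 1 coda /rb/ has 2 consonants (> 1) → not permitted
/fagr/ — violates constraint (iii): syllable 1 coda /gr/ has 2 consonants (> 1) → not permitted
/mfa/ — violates constraint (iv): contains banned sequence /mf/ → not permitted
/frol.mfe/ — violates constraint (iv): contains banned sequence /mf/ → not permitted
/na.mfe/ — violates constraint (iv): contains banned sequence /mf/ → not permitted
No form is permitted → 0.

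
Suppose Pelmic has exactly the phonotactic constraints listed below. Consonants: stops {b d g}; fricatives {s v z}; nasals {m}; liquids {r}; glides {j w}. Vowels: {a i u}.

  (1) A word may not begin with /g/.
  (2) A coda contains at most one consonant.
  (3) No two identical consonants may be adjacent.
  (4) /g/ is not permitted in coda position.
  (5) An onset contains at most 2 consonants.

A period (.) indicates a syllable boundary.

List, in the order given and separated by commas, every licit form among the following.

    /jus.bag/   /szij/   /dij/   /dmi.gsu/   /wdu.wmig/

/jus.bag/ — violates constraint 4: syllable 2 coda contains /g/ → illicit
/szij/ — σ1 onset /sz/ (2C), coda /j/ ok → licit
/dij/ — σ1 onset /d/, coda /j/ ok → licit
/dmi.gsu/ — σ1 onset /dm/ (2C), coda /∅/ ok; σ2 onset /gs/ (2C), coda /∅/ ok → licit
/wdu.wmig/ — violates constraint 4: syllable 2 coda contains /g/ → illicit

/szij/, /dij/, /dmi.gsu/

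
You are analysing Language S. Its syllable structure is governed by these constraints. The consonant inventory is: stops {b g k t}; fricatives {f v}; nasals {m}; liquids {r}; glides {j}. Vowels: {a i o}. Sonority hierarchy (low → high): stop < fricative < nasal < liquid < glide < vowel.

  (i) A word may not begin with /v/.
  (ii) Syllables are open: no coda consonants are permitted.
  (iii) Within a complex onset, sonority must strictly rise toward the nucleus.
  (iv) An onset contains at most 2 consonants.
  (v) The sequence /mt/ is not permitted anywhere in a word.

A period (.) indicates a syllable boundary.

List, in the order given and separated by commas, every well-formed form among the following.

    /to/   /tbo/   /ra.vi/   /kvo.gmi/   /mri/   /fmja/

/to/, /ra.vi/, /kvo.gmi/, /mri/

/to/ — σ1 onset /t/, coda /∅/ ok → well-formed
/tbo/ — violates constraint (iii): syllable 1 onset /tb/: /t/ (stop, 1) → /b/ (stop, 1) does not rise → ill-formed
/ra.vi/ — σ1 onset /r/, coda /∅/ ok; σ2 onset /v/, coda /∅/ ok → well-formed
/kvo.gmi/ — σ1 onset /kv/ (1→2 rises), coda /∅/ ok; σ2 onset /gm/ (1→3 rises), coda /∅/ ok → well-formed
/mri/ — σ1 onset /mr/ (3→4 rises), coda /∅/ ok → well-formed
/fmja/ — violates constraint (iv): syllable 1 onset /fmj/ has 3 consonants (> 2) → ill-formed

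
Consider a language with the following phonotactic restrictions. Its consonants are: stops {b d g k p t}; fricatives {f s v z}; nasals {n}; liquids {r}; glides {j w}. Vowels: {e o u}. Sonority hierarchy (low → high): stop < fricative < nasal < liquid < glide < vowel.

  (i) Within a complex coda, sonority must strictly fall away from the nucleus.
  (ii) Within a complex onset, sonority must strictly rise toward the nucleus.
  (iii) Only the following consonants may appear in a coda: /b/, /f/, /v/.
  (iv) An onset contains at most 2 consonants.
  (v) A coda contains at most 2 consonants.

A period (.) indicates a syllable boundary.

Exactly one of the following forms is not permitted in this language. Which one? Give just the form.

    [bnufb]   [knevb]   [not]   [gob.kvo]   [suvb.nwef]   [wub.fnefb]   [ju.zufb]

[not]

[bnufb] — σ1 onset /bn/ (1→3 rises), coda /fb/ (2→1 falls) ok → permitted
[knevb] — σ1 onset /kn/ (1→3 rises), coda /vb/ (2→1 falls) ok → permitted
[not] — violates constraint (iii): syllable 1 coda contains /t/, which is not a licensed coda consonant → not permitted
[gob.kvo] — σ1 onset /g/, coda /b/ ok; σ2 onset /kv/ (1→2 rises), coda /∅/ ok → permitted
[suvb.nwef] — σ1 onset /s/, coda /vb/ (2→1 falls) ok; σ2 onset /nw/ (3→5 rises), coda /f/ ok → permitted
[wub.fnefb] — σ1 onset /w/, coda /b/ ok; σ2 onset /fn/ (2→3 rises), coda /fb/ (2→1 falls) ok → permitted
[ju.zufb] — σ1 onset /j/, coda /∅/ ok; σ2 onset /z/, coda /fb/ (2→1 falls) ok → permitted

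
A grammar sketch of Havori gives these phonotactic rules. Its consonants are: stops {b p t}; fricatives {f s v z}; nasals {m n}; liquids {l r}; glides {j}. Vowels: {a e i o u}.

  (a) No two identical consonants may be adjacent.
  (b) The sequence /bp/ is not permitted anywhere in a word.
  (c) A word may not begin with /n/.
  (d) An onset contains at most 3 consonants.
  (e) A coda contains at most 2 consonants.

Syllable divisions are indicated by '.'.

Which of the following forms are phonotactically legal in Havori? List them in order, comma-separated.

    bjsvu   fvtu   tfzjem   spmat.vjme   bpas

fvtu, spmat.vjme

bjsvu — violates constraint (d): syllable 1 onset /bjsv/ has 4 consonants (> 3) → phonotactically illegal
fvtu — σ1 onset /fvt/ (3C), coda /∅/ ok → phonotactically legal
tfzjem — violates constraint (d): syllable 1 onset /tfzj/ has 4 consonants (> 3) → phonotactically illegal
spmat.vjme — σ1 onset /spm/ (3C), coda /t/ ok; σ2 onset /vjm/ (3C), coda /∅/ ok → phonotactically legal
bpas — violates constraint (b): contains banned sequence /bp/ → phonotactically illegal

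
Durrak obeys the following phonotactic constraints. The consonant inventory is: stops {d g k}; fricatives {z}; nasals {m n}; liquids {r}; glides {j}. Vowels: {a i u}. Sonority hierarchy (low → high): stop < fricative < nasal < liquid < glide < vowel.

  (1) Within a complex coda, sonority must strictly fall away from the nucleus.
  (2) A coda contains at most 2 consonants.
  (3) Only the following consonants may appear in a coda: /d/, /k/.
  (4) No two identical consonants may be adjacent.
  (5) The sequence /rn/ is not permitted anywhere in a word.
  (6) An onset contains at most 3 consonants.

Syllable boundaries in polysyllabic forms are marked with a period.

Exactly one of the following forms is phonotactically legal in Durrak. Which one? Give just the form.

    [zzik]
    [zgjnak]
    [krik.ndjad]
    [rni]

[krik.ndjad]

[zzik] — violates constraint 4: adjacent identical consonants /zz/ → phonotactically illegal
[zgjnak] — violates constraint 6: syllable 1 onset /zgjn/ has 4 consonants (> 3) → phonotactically illegal
[krik.ndjad] — σ1 onset /kr/ (2C), coda /k/ ok; σ2 onset /ndj/ (3C), coda /d/ ok → phonotactically legal
[rni] — violates constraint 5: contains banned sequence /rn/ → phonotactically illegal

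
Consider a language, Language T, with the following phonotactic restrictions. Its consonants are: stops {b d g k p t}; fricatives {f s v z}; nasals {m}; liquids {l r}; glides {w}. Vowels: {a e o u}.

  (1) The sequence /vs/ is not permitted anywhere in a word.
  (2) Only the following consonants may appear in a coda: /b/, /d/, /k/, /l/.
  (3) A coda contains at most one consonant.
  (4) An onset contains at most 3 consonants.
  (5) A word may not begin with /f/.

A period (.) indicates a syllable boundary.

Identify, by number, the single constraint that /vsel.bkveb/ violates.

1

/vsel.bkveb/: contains banned sequence /vs/.
This is a violation of constraint 1: "The sequence /vs/ is not permitted anywhere in a word."
The remaining constraints (2, 3, 4, 5) are satisfied.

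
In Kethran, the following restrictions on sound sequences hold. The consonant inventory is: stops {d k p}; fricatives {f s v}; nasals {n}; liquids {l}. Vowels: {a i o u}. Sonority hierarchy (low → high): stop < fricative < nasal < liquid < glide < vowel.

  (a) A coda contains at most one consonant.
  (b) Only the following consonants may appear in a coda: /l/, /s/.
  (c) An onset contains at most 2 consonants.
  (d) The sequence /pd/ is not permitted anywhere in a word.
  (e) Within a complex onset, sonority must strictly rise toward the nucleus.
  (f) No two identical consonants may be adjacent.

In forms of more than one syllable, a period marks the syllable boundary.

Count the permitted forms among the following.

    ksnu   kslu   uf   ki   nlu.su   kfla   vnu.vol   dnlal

3

ksnu — violates constraint (c): syllable 1 onset /ksn/ has 3 consonants (> 2) → not permitted
kslu — violates constraint (c): syllable 1 onset /ksl/ has 3 consonants (> 2) → not permitted
uf — violates constraint (b): syllable 1 coda contains /f/, which is not a licensed coda consonant → not permitted
ki — σ1 onset /k/, coda /∅/ ok → permitted
nlu.su — σ1 onset /nl/ (3→4 rises), coda /∅/ ok; σ2 onset /s/, coda /∅/ ok → permitted
kfla — violates constraint (c): syllable 1 onset /kfl/ has 3 consonants (> 2) → not permitted
vnu.vol — σ1 onset /vn/ (2→3 rises), coda /∅/ ok; σ2 onset /v/, coda /l/ ok → permitted
dnlal — violates constraint (c): syllable 1 onset /dnl/ has 3 consonants (> 2) → not permitted
Permitted: ki, nlu.su, vnu.vol → 3.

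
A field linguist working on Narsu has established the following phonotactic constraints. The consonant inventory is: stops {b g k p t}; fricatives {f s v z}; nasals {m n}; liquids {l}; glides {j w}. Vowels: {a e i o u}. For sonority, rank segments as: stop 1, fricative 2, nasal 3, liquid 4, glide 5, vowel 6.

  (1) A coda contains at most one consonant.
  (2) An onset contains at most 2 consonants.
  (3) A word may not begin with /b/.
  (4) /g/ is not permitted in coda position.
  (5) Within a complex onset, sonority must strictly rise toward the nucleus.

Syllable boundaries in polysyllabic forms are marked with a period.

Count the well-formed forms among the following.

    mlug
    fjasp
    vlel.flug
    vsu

0

mlug — violates constraint 4: syllable 1 coda contains /g/ → ill-formed
fjasp — violates constraint 1: syllable 1 coda /sp/ has 2 consonants (> 1) → ill-formed
vlel.flug — violates constraint 4: syllable 2 coda contains /g/ → ill-formed
vsu — violates constraint 5: syllable 1 onset /vs/: /v/ (fricative, 2) → /s/ (fricative, 2) does not rise → ill-formed
No form is well-formed → 0.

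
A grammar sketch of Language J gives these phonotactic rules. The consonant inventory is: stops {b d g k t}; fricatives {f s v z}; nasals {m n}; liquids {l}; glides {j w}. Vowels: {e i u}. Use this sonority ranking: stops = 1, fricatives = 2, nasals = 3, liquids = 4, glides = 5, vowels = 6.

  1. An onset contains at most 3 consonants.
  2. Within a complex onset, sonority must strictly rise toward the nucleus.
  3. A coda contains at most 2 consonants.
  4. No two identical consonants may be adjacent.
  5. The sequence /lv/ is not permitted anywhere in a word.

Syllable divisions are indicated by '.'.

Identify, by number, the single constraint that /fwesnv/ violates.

/fwesnv/: syllable 1 coda /snv/ has 3 consonants (> 2).
This is a violation of constraint 3: "A coda contains at most 2 consonants."
The remaining constraints (1, 2, 4, 5) are satisfied.

3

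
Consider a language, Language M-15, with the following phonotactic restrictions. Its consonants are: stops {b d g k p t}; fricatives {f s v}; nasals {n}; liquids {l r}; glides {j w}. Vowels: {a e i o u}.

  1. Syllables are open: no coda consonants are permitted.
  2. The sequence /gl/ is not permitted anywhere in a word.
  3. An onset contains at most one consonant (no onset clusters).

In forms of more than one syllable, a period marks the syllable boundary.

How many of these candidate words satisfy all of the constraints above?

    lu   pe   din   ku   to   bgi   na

lu — σ1 onset /l/, coda /∅/ ok → well-formed
pe — σ1 onset /p/, coda /∅/ ok → well-formed
din — violates constraint 1: syllable 1 coda /n/ has 1 consonant (> 0) → ill-formed
ku — σ1 onset /k/, coda /∅/ ok → well-formed
to — σ1 onset /t/, coda /∅/ ok → well-formed
bgi — violates constraint 3: syllable 1 onset /bg/ has 2 consonants (> 1) → ill-formed
na — σ1 onset /n/, coda /∅/ ok → well-formed
Well-formed: lu, pe, ku, to, na → 5.

5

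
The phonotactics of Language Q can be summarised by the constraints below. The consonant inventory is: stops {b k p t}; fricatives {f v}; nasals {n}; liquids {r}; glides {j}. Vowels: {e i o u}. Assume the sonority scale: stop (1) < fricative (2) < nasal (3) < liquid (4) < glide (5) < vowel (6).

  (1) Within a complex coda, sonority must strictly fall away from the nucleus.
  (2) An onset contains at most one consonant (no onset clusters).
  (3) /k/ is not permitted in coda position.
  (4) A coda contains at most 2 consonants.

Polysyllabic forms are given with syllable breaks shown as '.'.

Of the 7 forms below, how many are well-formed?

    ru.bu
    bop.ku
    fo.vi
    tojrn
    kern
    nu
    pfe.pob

5

ru.bu — σ1 onset /r/, coda /∅/ ok; σ2 onset /b/, coda /∅/ ok → well-formed
bop.ku — σ1 onset /b/, coda /p/ ok; σ2 onset /k/, coda /∅/ ok → well-formed
fo.vi — σ1 onset /f/, coda /∅/ ok; σ2 onset /v/, coda /∅/ ok → well-formed
tojrn — violates constraint 4: syllable 1 coda /jrn/ has 3 consonants (> 2) → ill-formed
kern — σ1 onset /k/, coda /rn/ (4→3 falls) ok → well-formed
nu — σ1 onset /n/, coda /∅/ ok → well-formed
pfe.pob — violates constraint 2: syllable 1 onset /pf/ has 2 consonants (> 1) → ill-formed
Well-formed: ru.bu, bop.ku, fo.vi, kern, nu → 5.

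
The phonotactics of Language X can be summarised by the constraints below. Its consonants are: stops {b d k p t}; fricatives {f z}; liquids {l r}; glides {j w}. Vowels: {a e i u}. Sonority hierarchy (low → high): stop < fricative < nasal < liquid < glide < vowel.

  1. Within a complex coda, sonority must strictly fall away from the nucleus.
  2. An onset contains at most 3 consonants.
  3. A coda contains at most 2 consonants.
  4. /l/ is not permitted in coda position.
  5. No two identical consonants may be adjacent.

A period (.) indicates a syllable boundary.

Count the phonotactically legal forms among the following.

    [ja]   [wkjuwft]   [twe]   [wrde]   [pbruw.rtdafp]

[ja] — σ1 onset /j/, coda /∅/ ok → phonotactically legal
[wkjuwft] — violates constraint 3: syllable 1 coda /wft/ has 3 consonants (> 2) → phonotactically illegal
[twe] — σ1 onset /tw/ (2C), coda /∅/ ok → phonotactically legal
[wrde] — σ1 onset /wrd/ (3C), coda /∅/ ok → phonotactically legal
[pbruw.rtdafp] — σ1 onset /pbr/ (3C), coda /w/ ok; σ2 onset /rtd/ (3C), coda /fp/ (2→1 falls) ok → phonotactically legal
Phonotactically legal: [ja], [twe], [wrde], [pbruw.rtdafp] → 4.

4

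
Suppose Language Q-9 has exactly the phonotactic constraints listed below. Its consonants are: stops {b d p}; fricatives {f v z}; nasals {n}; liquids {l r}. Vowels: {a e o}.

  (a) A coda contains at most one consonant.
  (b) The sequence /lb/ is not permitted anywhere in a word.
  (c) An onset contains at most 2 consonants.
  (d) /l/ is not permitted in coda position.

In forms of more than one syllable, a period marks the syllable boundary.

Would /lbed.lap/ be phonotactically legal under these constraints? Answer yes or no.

/lbed.lap/ — violates constraint (b): contains banned sequence /lb/ → phonotactically illegal

no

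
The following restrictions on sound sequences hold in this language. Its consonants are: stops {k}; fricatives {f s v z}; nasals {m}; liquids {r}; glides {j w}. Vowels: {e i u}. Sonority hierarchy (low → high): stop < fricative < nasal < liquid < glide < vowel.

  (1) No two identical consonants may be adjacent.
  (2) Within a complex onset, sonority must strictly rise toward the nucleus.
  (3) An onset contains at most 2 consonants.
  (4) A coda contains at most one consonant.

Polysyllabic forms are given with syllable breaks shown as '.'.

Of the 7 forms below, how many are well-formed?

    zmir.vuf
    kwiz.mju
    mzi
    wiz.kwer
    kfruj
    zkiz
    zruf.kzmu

3

zmir.vuf — σ1 onset /zm/ (2→3 rises), coda /r/ ok; σ2 onset /v/, coda /f/ ok → well-formed
kwiz.mju — σ1 onset /kw/ (1→5 rises), coda /z/ ok; σ2 onset /mj/ (3→5 rises), coda /∅/ ok → well-formed
mzi — violates constraint 2: syllable 1 onset /mz/: /m/ (nasal, 3) → /z/ (fricative, 2) does not rise → ill-formed
wiz.kwer — σ1 onset /w/, coda /z/ ok; σ2 onset /kw/ (1→5 rises), coda /r/ ok → well-formed
kfruj — violates constraint 3: syllable 1 onset /kfr/ has 3 consonants (> 2) → ill-formed
zkiz — violates constraint 2: syllable 1 onset /zk/: /z/ (fricative, 2) → /k/ (stop, 1) does not rise → ill-formed
zruf.kzmu — violates constraint 3: syllable 2 onset /kzm/ has 3 consonants (> 2) → ill-formed
Well-formed: zmir.vuf, kwiz.mju, wiz.kwer → 3.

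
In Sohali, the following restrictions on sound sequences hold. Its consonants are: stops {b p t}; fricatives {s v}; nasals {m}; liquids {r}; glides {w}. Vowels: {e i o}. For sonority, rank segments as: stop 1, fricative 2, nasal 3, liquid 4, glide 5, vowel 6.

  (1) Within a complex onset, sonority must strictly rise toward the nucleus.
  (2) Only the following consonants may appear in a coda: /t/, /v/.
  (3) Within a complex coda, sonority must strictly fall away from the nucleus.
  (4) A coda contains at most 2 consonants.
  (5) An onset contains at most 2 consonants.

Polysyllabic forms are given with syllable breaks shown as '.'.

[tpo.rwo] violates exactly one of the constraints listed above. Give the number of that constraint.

[tpo.rwo]: syllable 1 onset /tp/: /t/ (stop, 1) → /p/ (stop, 1) does not rise.
This is a violation of constraint 1: "Within a complex onset, sonority must strictly rise toward the nucleus."
The remaining constraints (2, 3, 4, 5) are satisfied.

1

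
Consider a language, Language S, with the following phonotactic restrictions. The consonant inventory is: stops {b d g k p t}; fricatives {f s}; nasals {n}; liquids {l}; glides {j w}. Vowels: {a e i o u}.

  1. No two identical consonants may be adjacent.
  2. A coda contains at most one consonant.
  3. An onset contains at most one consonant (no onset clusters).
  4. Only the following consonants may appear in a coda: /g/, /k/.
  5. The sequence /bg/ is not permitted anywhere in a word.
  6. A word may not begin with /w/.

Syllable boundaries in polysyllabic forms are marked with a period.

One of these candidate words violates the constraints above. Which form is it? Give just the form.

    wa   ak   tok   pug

wa — violates constraint 6: word begins with /w/ → phonotactically illegal
ak — σ1 onset /∅/, coda /k/ ok → phonotactically legal
tok — σ1 onset /t/, coda /k/ ok → phonotactically legal
pug — σ1 onset /p/, coda /g/ ok → phonotactically legal

wa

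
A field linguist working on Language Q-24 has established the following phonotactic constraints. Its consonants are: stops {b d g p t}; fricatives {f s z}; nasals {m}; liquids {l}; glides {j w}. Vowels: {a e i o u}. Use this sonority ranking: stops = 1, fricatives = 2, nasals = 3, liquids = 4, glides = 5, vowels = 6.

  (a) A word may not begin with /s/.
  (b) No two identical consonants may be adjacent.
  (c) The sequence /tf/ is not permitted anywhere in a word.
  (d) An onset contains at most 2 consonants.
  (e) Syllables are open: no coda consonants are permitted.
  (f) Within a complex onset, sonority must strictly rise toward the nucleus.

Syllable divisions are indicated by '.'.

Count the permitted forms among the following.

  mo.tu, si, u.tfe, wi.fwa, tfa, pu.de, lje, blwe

mo.tu — σ1 onset /m/, coda /∅/ ok; σ2 onset /t/, coda /∅/ ok → permitted
si — violates constraint (a): word begins with /s/ → not permitted
u.tfe — violates constraint (c): contains banned sequence /tf/ → not permitted
wi.fwa — σ1 onset /w/, coda /∅/ ok; σ2 onset /fw/ (2→5 rises), coda /∅/ ok → permitted
tfa — violates constraint (c): contains banned sequence /tf/ → not permitted
pu.de — σ1 onset /p/, coda /∅/ ok; σ2 onset /d/, coda /∅/ ok → permitted
lje — σ1 onset /lj/ (4→5 rises), coda /∅/ ok → permitted
blwe — violates constraint (d): syllable 1 onset /blw/ has 3 consonants (> 2) → not permitted
Permitted: mo.tu, wi.fwa, pu.de, lje → 4.

4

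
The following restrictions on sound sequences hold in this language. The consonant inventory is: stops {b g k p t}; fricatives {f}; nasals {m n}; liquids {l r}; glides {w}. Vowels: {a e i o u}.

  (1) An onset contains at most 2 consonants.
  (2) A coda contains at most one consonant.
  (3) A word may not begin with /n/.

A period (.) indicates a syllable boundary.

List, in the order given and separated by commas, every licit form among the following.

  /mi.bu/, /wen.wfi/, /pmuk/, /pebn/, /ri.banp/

/mi.bu/ — σ1 onset /m/, coda /∅/ ok; σ2 onset /b/, coda /∅/ ok → licit
/wen.wfi/ — σ1 onset /w/, coda /n/ ok; σ2 onset /wf/ (2C), coda /∅/ ok → licit
/pmuk/ — σ1 onset /pm/ (2C), coda /k/ ok → licit
/pebn/ — violates constraint 2: syllable 1 coda /bn/ has 2 consonants (> 1) → illicit
/ri.banp/ — violates constraint 2: syllable 2 coda /np/ has 2 consonants (> 1) → illicit

/mi.bu/, /wen.wfi/, /pmuk/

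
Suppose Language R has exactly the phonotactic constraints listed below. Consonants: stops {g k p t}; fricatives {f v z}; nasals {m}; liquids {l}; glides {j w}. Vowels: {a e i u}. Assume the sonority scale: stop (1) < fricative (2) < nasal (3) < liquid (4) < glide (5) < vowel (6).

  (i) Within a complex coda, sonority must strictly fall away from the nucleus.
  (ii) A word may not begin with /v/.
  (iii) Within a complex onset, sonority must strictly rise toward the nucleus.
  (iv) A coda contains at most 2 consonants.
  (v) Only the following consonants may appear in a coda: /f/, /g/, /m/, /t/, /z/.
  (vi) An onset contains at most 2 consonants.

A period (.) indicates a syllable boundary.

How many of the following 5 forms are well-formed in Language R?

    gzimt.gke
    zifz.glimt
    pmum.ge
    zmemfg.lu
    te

2

gzimt.gke — violates constraint (iii): syllable 2 onset /gk/: /g/ (stop, 1) → /k/ (stop, 1) does not rise → ill-formed
zifz.glimt — violates constraint (i): syllable 1 coda /fz/: /f/ (fricative, 2) → /z/ (fricative, 2) does not fall → ill-formed
pmum.ge — σ1 onset /pm/ (1→3 rises), coda /m/ ok; σ2 onset /g/, coda /∅/ ok → well-formed
zmemfg.lu — violates constraint (iv): syllable 1 coda /mfg/ has 3 consonants (> 2) → ill-formed
te — σ1 onset /t/, coda /∅/ ok → well-formed
Well-formed: pmum.ge, te → 2.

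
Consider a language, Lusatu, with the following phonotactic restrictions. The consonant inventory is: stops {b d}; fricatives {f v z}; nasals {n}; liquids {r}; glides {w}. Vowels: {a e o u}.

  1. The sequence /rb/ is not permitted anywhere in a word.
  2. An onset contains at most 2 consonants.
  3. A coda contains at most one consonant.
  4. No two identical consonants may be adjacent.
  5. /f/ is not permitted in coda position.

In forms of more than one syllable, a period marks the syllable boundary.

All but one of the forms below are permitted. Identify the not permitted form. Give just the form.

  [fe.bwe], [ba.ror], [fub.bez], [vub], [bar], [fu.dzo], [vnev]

[fub.bez]

[fe.bwe] — σ1 onset /f/, coda /∅/ ok; σ2 onset /bw/ (2C), coda /∅/ ok → permitted
[ba.ror] — σ1 onset /b/, coda /∅/ ok; σ2 onset /r/, coda /r/ ok → permitted
[fub.bez] — violates constraint 4: adjacent identical consonants /bb/ → not permitted
[vub] — σ1 onset /v/, coda /b/ ok → permitted
[bar] — σ1 onset /b/, coda /r/ ok → permitted
[fu.dzo] — σ1 onset /f/, coda /∅/ ok; σ2 onset /dz/ (2C), coda /∅/ ok → permitted
[vnev] — σ1 onset /vn/ (2C), coda /v/ ok → permitted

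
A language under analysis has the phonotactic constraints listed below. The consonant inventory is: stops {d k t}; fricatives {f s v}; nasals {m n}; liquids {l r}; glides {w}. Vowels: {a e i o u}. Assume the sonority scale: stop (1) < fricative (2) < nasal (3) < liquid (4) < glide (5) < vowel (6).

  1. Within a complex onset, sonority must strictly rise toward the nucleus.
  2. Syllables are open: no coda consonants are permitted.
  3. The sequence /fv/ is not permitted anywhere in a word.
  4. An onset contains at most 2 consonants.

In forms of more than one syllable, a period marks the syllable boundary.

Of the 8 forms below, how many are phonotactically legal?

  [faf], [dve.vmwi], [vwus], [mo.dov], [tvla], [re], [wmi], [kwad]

[faf] — violates constraint 2: syllable 1 coda /f/ has 1 consonant (> 0) → phonotactically illegal
[dve.vmwi] — violates constraint 4: syllable 2 onset /vmw/ has 3 consonants (> 2) → phonotactically illegal
[vwus] — violates constraint 2: syllable 1 coda /s/ has 1 consonant (> 0) → phonotactically illegal
[mo.dov] — violates constraint 2: syllable 2 coda /v/ has 1 consonant (> 0) → phonotactically illegal
[tvla] — violates constraint 4: syllable 1 onset /tvl/ has 3 consonants (> 2) → phonotactically illegal
[re] — σ1 onset /r/, coda /∅/ ok → phonotactically legal
[wmi] — violates constraint 1: syllable 1 onset /wm/: /w/ (glide, 5) → /m/ (nasal, 3) does not rise → phonotactically illegal
[kwad] — violates constraint 2: syllable 1 coda /d/ has 1 consonant (> 0) → phonotactically illegal
Phonotactically legal: [re] → 1.

1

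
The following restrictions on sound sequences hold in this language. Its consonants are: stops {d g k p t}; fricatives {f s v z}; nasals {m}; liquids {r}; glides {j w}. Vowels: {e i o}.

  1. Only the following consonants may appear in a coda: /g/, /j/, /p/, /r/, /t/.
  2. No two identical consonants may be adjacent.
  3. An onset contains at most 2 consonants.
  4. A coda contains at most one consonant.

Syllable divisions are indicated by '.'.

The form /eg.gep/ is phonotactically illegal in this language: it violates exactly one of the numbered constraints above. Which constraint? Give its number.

/eg.gep/: adjacent identical consonants /gg/.
This is a violation of constraint 2: "No two identical consonants may be adjacent."
The remaining constraints (1, 3, 4) are satisfied.

2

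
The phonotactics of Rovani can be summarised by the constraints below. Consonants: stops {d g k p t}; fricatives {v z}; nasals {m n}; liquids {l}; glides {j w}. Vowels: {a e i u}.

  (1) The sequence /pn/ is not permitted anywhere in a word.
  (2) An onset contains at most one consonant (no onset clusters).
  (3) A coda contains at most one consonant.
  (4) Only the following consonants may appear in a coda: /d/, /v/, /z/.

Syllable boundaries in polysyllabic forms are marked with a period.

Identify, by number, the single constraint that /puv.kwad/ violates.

/puv.kwad/: syllable 2 onset /kw/ has 2 consonants (> 1).
This is a violation of constraint 2: "An onset contains at most one consonant (no onset clusters)."
The remaining constraints (1, 3, 4) are satisfied.

2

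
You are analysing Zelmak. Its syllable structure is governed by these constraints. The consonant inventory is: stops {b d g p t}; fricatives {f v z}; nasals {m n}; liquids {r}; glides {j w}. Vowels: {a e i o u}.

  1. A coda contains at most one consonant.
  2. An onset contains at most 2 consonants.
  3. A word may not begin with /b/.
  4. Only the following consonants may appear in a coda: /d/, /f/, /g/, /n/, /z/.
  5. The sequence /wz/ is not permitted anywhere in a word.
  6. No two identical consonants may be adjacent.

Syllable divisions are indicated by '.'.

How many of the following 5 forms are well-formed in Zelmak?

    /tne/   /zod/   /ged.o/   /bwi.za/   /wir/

3

/tne/ — σ1 onset /tn/ (2C), coda /∅/ ok → well-formed
/zod/ — σ1 onset /z/, coda /d/ ok → well-formed
/ged.o/ — σ1 onset /g/, coda /d/ ok; σ2 onset /∅/, coda /∅/ ok → well-formed
/bwi.za/ — violates constraint 3: word begins with /b/ → ill-formed
/wir/ — violates constraint 4: syllable 1 coda contains /r/, which is not a licensed coda consonant → ill-formed
Well-formed: /tne/, /zod/, /ged.o/ → 3.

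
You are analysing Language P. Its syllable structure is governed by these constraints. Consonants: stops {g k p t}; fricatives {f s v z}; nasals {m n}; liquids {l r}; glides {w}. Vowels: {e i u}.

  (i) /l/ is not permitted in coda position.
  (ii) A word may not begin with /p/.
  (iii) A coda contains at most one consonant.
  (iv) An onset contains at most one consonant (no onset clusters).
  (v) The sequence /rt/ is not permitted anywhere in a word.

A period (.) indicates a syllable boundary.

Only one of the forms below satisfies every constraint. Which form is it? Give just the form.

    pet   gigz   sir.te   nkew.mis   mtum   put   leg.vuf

pet — violates constraint (ii): word begins with /p/ → illicit
gigz — violates constraint (iii): syllable 1 coda /gz/ has 2 consonants (> 1) → illicit
sir.te — violates constraint (v): contains banned sequence /rt/ → illicit
nkew.mis — violates constraint (iv): syllable 1 onset /nk/ has 2 consonants (> 1) → illicit
mtum — violates constraint (iv): syllable 1 onset /mt/ has 2 consonants (> 1) → illicit
put — violates constraint (ii): word begins with /p/ → illicit
leg.vuf — σ1 onset /l/, coda /g/ ok; σ2 onset /v/, coda /f/ ok → licit

leg.vuf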